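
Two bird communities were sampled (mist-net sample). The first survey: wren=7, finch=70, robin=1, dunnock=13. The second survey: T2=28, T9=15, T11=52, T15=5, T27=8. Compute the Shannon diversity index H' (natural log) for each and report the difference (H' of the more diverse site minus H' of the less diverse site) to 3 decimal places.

The first survey: N=91, proportions 0.07692, 0.76923, 0.01099, 0.14286, giving H' = 0.72668 (working shown to 5 dp, full precision carried).
The second survey: N=108, proportions 0.25926, 0.13889, 0.48148, 0.0463, 0.07407, giving H' = 1.31111.
Difference = |0.72668 − 1.31111| = 0.58443, i.e. 0.584 to 3 decimal places.

0.584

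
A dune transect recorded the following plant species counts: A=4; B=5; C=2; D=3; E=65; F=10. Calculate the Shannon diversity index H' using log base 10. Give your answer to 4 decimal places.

0.4238

Total N = 4+5+2+3+65+10 = 89, so the proportions are 0.044944, 0.05618, 0.022472, 0.033708, 0.730337, 0.11236 (working shown to 6 dp, full precision carried).
Each pᵢ log₁₀ pᵢ term: 0.044944×(-1.347330)=-0.060554, 0.05618×(-1.250420)=-0.070248, 0.022472×(-1.648360)=-0.037042, 0.033708×(-1.472269)=-0.049627, 0.730337×(-0.136477)=-0.099674, 0.11236×(-0.949390)=-0.106673.
Sum = -0.423818, so H' = 0.4238.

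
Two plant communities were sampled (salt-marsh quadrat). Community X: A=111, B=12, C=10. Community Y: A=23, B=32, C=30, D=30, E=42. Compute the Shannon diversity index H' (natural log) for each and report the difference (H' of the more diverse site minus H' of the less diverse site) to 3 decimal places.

Community X: N=133, proportions 0.83459, 0.09023, 0.07519, giving H' = 0.56251 (working shown to 5 dp, full precision carried).
Community Y: N=157, proportions 0.1465, 0.20382, 0.19108, 0.19108, 0.26752, giving H' = 1.59081.
Difference = |0.56251 − 1.59081| = 1.02830, i.e. 1.028 to 3 decimal places.

1.028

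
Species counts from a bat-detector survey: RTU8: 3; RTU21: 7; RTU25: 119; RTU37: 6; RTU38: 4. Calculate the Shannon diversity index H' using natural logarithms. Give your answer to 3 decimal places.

Total N = 3+7+119+6+4 = 139, so the proportions are 0.02158, 0.05036, 0.85612, 0.04317, 0.02878 (working shown to 5 dp, full precision carried).
Each pᵢ ln pᵢ term: 0.02158×(-3.83586)=-0.08279, 0.05036×(-2.98856)=-0.15050, 0.85612×(-0.15535)=-0.13300, 0.04317×(-3.14271)=-0.13566, 0.02878×(-3.54818)=-0.10211.
Sum = -0.60405, so H' = 0.604.

0.604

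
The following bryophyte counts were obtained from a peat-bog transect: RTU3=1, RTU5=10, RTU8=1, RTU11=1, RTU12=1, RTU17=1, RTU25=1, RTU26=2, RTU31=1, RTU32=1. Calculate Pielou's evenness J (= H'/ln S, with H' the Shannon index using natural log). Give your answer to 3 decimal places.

0.771

Total N = 1+10+1+1+1+1+1+2+1+1 = 20, so the proportions are 0.05, 0.5, 0.05, 0.05, 0.05, 0.05, 0.05, 0.1, 0.05, 0.05 (working shown to 5 dp, full precision carried).
H' = −Σ pᵢ ln pᵢ = −((-0.14979) + (-0.34657) + (-0.14979) + (-0.14979) + (-0.14979) + (-0.14979) + (-0.14979) + (-0.23026) + (-0.14979) + (-0.14979)) = 1.77513.
With S = 10 species, ln S = 2.30259, so J = 1.77513/2.30259 = 0.77093, i.e. 0.771 to 3 decimal places.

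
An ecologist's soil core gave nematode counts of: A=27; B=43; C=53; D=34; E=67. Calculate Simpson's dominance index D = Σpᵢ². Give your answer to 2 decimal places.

Total N = 27+43+53+34+67 = 224, so the proportions are 0.1205, 0.192, 0.2366, 0.1518, 0.2991 (working shown to 4 dp, full precision carried).
D = 0.1205² + 0.192² + 0.2366² + 0.1518² + 0.2991² = 0.0145 + 0.0369 + 0.0560 + 0.0230 + 0.0895 = 0.2199.
To 2 decimal places, D = 0.22.

0.22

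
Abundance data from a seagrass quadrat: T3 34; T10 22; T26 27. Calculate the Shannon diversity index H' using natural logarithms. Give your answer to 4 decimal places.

1.0829

Total N = 34+22+27 = 83, so the proportions are 0.409639, 0.26506, 0.325301 (working shown to 6 dp, full precision carried).
Each pᵢ ln pᵢ term: 0.409639×(-0.892480)=-0.365594, 0.26506×(-1.327798)=-0.351946, 0.325301×(-1.123004)=-0.365314.
Sum = -1.082855, so H' = 1.0829.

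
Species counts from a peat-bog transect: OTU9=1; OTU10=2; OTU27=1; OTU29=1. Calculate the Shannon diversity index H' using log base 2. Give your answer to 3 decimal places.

Total N = 1+2+1+1 = 5, so the proportions are 0.2, 0.4, 0.2, 0.2 (working shown to 5 dp, full precision carried).
Each pᵢ log₂ pᵢ term: 0.2×(-2.32193)=-0.46439, 0.4×(-1.32193)=-0.52877, 0.2×(-2.32193)=-0.46439, 0.2×(-2.32193)=-0.46439.
Sum = -1.92193, so H' = 1.922.

1.922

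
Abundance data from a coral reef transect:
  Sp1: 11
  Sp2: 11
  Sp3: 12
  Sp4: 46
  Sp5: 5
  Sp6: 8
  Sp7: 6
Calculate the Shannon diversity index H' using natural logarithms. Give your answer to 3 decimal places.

1.624

Total N = 11+11+12+46+5+8+6 = 99, so the proportions are 0.11111, 0.11111, 0.12121, 0.46465, 0.05051, 0.08081, 0.06061 (working shown to 5 dp, full precision carried).
Each pᵢ ln pᵢ term: 0.11111×(-2.19722)=-0.24414, 0.11111×(-2.19722)=-0.24414, 0.12121×(-2.11021)=-0.25578, 0.46465×(-0.76648)=-0.35614, 0.05051×(-2.98568)=-0.15079, 0.08081×(-2.51568)=-0.20329, 0.06061×(-2.80336)=-0.16990.
Sum = -1.62418, so H' = 1.624.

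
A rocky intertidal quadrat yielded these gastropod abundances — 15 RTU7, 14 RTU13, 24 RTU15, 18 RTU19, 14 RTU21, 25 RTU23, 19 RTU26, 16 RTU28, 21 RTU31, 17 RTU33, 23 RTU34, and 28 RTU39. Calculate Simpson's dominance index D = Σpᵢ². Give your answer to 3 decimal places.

Total N = 15+14+24+18+14+25+19+16+21+17+23+28 = 234, so the proportions are 0.0641, 0.05983, 0.10256, 0.07692, 0.05983, 0.10684, 0.0812, 0.06838, 0.08974, 0.07265, 0.09829, 0.11966 (working shown to 5 dp, full precision carried).
D = 0.0641² + 0.05983² + 0.10256² + 0.07692² + 0.05983² + 0.10684² + 0.0812² + 0.06838² + 0.08974² + 0.07265² + 0.09829² + 0.11966² = 0.00411 + 0.00358 + 0.01052 + 0.00592 + 0.00358 + 0.01141 + 0.00659 + 0.00468 + 0.00805 + 0.00528 + 0.00966 + 0.01432 = 0.08770.
To 3 decimal places, D = 0.088.

0.088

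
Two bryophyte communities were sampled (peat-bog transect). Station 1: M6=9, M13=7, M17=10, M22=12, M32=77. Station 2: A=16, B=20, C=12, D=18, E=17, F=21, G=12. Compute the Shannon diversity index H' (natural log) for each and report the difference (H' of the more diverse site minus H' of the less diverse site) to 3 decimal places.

Station 1: N=115, proportions 0.07826, 0.06087, 0.08696, 0.10435, 0.66957, giving H' = 1.08655 (working shown to 5 dp, full precision carried).
Station 2: N=116, proportions 0.13793, 0.17241, 0.10345, 0.15517, 0.14655, 0.18103, 0.10345, giving H' = 1.92566.
Difference = |1.08655 − 1.92566| = 0.83911, i.e. 0.839 to 3 decimal places.

0.839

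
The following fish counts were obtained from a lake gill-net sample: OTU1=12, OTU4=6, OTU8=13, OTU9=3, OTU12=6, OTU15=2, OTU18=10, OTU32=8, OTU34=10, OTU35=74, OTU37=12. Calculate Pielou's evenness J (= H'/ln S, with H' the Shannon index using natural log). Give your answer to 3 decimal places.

Total N = 12+6+13+3+6+2+10+8+10+74+12 = 156, so the proportions are 0.07692, 0.03846, 0.08333, 0.01923, 0.03846, 0.01282, 0.0641, 0.05128, 0.0641, 0.47436, 0.07692 (working shown to 5 dp, full precision carried).
H' = −Σ pᵢ ln pᵢ = −((-0.19730) + (-0.12531) + (-0.20708) + (-0.07599) + (-0.12531) + (-0.05586) + (-0.17611) + (-0.15233) + (-0.17611) + (-0.35377) + (-0.19730)) = 1.84246.
With S = 11 species, ln S = 2.39790, so J = 1.84246/2.39790 = 0.76837, i.e. 0.768 to 3 decimal places.

0.768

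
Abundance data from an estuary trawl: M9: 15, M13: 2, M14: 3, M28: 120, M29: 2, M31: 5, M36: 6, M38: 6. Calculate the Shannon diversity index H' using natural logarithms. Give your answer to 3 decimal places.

0.976

Total N = 15+2+3+120+2+5+6+6 = 159, so the proportions are 0.09434, 0.01258, 0.01887, 0.75472, 0.01258, 0.03145, 0.03774, 0.03774 (working shown to 5 dp, full precision carried).
Each pᵢ ln pᵢ term: 0.09434×(-2.36085)=-0.22272, 0.01258×(-4.37576)=-0.05504, 0.01887×(-3.97029)=-0.07491, 0.75472×(-0.28141)=-0.21239, 0.01258×(-4.37576)=-0.05504, 0.03145×(-3.45947)=-0.10879, 0.03774×(-3.27714)=-0.12367, 0.03774×(-3.27714)=-0.12367.
Sum = -0.97622, so H' = 0.976.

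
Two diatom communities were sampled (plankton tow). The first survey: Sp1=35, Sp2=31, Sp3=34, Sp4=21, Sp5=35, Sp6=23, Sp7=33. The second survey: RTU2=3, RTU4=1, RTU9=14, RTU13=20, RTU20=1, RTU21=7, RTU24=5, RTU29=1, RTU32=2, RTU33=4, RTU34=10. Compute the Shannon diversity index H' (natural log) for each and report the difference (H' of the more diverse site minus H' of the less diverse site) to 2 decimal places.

0.06

The first survey: N=212, proportions 0.1651, 0.1462, 0.1604, 0.0991, 0.1651, 0.1085, 0.1557, giving H' = 1.9289 (working shown to 4 dp, full precision carried).
The second survey: N=68, proportions 0.0441, 0.0147, 0.2059, 0.2941, 0.0147, 0.1029, 0.0735, 0.0147, 0.0294, 0.0588, 0.1471, giving H' = 1.9874.
Difference = |1.9289 − 1.9874| = 0.0585, i.e. 0.06 to 2 decimal places.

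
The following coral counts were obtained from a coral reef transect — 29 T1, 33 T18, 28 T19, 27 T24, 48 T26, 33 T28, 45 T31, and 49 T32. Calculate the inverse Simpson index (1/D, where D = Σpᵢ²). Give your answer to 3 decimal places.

Total N = 29+33+28+27+48+33+45+49 = 292, so the proportions are 0.0993151, 0.1130137, 0.0958904, 0.0924658, 0.1643836, 0.1130137, 0.1541096, 0.1678082 (working shown to 7 dp, full precision carried).
D = 0.0993151² + 0.1130137² + 0.0958904² + 0.0924658² + 0.1643836² + 0.1130137² + 0.1541096² + 0.1678082² = 0.0098635 + 0.0127721 + 0.0091950 + 0.0085499 + 0.0270220 + 0.0127721 + 0.0237498 + 0.0281596 = 0.1320839.
So 1/D = 7.57095, i.e. 7.571 to 3 decimal places.

7.571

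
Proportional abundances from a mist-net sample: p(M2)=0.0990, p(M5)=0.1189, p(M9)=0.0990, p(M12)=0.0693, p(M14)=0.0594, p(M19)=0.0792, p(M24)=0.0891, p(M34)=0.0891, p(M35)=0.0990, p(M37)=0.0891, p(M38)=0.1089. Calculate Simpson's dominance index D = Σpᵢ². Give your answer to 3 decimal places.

0.094

D = 0.099² + 0.1189² + 0.099² + 0.0693² + 0.0594² + 0.0792² + 0.0891² + 0.0891² + 0.099² + 0.0891² + 0.1089² = 0.00980 + 0.01414 + 0.00980 + 0.00480 + 0.00353 + 0.00627 + 0.00794 + 0.00794 + 0.00980 + 0.00794 + 0.01186 = 0.09382 (working shown to 5 dp, full precision carried).
To 3 decimal places, D = 0.094.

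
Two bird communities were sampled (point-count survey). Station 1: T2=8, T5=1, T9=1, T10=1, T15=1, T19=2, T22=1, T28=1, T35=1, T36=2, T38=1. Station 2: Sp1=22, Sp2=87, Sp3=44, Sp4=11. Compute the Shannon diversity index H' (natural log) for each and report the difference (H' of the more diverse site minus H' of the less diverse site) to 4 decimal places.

Station 1: N=20, proportions 0.4, 0.05, 0.05, 0.05, 0.05, 0.1, 0.05, 0.05, 0.05, 0.1, 0.05, giving H' = 2.025326 (working shown to 6 dp, full precision carried).
Station 2: N=164, proportions 0.134146, 0.530488, 0.268293, 0.067073, giving H' = 1.140000.
Difference = |2.025326 − 1.140000| = 0.885326, i.e. 0.8853 to 4 decimal places.

0.8853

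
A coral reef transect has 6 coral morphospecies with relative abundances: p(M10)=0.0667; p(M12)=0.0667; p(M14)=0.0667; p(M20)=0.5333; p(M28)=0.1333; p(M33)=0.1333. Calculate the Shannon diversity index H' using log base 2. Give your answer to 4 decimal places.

2.0404

Each pᵢ log₂ pᵢ term (working shown to 6 dp, full precision carried): 0.0667×(-3.906169)=-0.260542, 0.0667×(-3.906169)=-0.260542, 0.0667×(-3.906169)=-0.260542, 0.5333×(-0.906981)=-0.483693, 0.1333×(-2.907251)=-0.387537, 0.1333×(-2.907251)=-0.387537.
Sum = -2.040391, so H' = 2.0404.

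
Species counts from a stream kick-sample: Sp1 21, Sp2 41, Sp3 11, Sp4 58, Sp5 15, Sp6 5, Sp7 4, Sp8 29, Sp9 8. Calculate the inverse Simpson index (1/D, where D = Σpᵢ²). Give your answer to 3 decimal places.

5.439

Total N = 21+41+11+58+15+5+4+29+8 = 192, so the proportions are 0.109375, 0.2135417, 0.0572917, 0.3020833, 0.078125, 0.0260417, 0.0208333, 0.1510417, 0.0416667 (working shown to 7 dp, full precision carried).
D = 0.109375² + 0.2135417² + 0.0572917² + 0.3020833² + 0.078125² + 0.0260417² + 0.0208333² + 0.1510417² + 0.0416667² = 0.0119629 + 0.0456000 + 0.0032823 + 0.0912543 + 0.0061035 + 0.0006782 + 0.0004340 + 0.0228136 + 0.0017361 = 0.1838650.
So 1/D = 5.43877, i.e. 5.439 to 3 decimal places.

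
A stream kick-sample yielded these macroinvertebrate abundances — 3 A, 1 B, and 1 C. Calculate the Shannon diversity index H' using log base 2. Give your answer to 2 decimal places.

1.37

Total N = 3+1+1 = 5, so the proportions are 0.6, 0.2, 0.2 (working shown to 4 dp, full precision carried).
Each pᵢ log₂ pᵢ term: 0.6×(-0.7370)=-0.4422, 0.2×(-2.3219)=-0.4644, 0.2×(-2.3219)=-0.4644.
Sum = -1.3710, so H' = 1.37.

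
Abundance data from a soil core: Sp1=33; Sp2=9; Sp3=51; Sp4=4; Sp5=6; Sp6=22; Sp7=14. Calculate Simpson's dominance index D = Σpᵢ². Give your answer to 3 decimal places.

0.233

Total N = 33+9+51+4+6+22+14 = 139, so the proportions are 0.23741, 0.06475, 0.36691, 0.02878, 0.04317, 0.15827, 0.10072 (working shown to 5 dp, full precision carried).
D = 0.23741² + 0.06475² + 0.36691² + 0.02878² + 0.04317² + 0.15827² + 0.10072² = 0.05636 + 0.00419 + 0.13462 + 0.00083 + 0.00186 + 0.02505 + 0.01014 = 0.23306.
To 3 decimal places, D = 0.233.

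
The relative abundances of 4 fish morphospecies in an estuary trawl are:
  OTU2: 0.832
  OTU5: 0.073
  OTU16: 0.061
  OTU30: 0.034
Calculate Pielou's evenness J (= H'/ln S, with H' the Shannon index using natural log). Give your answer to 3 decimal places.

H' = −Σ pᵢ ln pᵢ = −((-0.15302) + (-0.19106) + (-0.17061) + (-0.11497)) = 0.62966 (working shown to 5 dp, full precision carried).
With S = 4 species, ln S = 1.38629, so J = 0.62966/1.38629 = 0.45421, i.e. 0.454 to 3 decimal places.

0.454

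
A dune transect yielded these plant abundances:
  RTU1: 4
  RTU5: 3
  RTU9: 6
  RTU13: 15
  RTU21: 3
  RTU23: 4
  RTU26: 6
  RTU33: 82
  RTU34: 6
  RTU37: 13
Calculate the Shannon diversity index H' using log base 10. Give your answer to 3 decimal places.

Total N = 4+3+6+15+3+4+6+82+6+13 = 142, so the proportions are 0.02817, 0.02113, 0.04225, 0.10563, 0.02113, 0.02817, 0.04225, 0.57746, 0.04225, 0.09155 (working shown to 5 dp, full precision carried).
Each pᵢ log₁₀ pᵢ term: 0.02817×(-1.55023)=-0.04367, 0.02113×(-1.67517)=-0.03539, 0.04225×(-1.37414)=-0.05806, 0.10563×(-0.97620)=-0.10312, 0.02113×(-1.67517)=-0.03539, 0.02817×(-1.55023)=-0.04367, 0.04225×(-1.37414)=-0.05806, 0.57746×(-0.23847)=-0.13771, 0.04225×(-1.37414)=-0.05806, 0.09155×(-1.03834)=-0.09506.
Sum = -0.66819, so H' = 0.668.

0.668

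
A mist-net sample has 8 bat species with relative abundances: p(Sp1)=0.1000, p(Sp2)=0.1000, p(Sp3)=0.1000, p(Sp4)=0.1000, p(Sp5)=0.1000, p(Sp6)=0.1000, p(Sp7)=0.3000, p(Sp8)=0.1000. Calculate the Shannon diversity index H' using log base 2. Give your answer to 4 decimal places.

2.8464

Each pᵢ log₂ pᵢ term (working shown to 6 dp, full precision carried): 0.1×(-3.321928)=-0.332193, 0.1×(-3.321928)=-0.332193, 0.1×(-3.321928)=-0.332193, 0.1×(-3.321928)=-0.332193, 0.1×(-3.321928)=-0.332193, 0.1×(-3.321928)=-0.332193, 0.3×(-1.736966)=-0.521090, 0.1×(-3.321928)=-0.332193.
Sum = -2.846439, so H' = 2.8464.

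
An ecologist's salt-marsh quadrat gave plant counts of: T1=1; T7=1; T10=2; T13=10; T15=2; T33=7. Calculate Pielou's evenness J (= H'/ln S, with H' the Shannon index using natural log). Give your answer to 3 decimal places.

Total N = 1+1+2+10+2+7 = 23, so the proportions are 0.04348, 0.04348, 0.08696, 0.43478, 0.08696, 0.30435 (working shown to 5 dp, full precision carried).
H' = −Σ pᵢ ln pᵢ = −((-0.13633) + (-0.13633) + (-0.21238) + (-0.36213) + (-0.21238) + (-0.36205)) = 1.42159.
With S = 6 species, ln S = 1.79176, so J = 1.42159/1.79176 = 0.79340, i.e. 0.793 to 3 decimal places.

0.793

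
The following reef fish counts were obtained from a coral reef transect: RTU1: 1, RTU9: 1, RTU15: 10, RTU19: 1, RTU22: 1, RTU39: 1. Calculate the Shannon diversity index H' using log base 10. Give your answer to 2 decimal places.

Total N = 1+1+10+1+1+1 = 15, so the proportions are 0.0667, 0.0667, 0.6667, 0.0667, 0.0667, 0.0667 (working shown to 4 dp, full precision carried).
Each pᵢ log₁₀ pᵢ term: 0.0667×(-1.1761)=-0.0784, 0.0667×(-1.1761)=-0.0784, 0.6667×(-0.1761)=-0.1174, 0.0667×(-1.1761)=-0.0784, 0.0667×(-1.1761)=-0.0784, 0.0667×(-1.1761)=-0.0784.
Sum = -0.5094, so H' = 0.51.

0.51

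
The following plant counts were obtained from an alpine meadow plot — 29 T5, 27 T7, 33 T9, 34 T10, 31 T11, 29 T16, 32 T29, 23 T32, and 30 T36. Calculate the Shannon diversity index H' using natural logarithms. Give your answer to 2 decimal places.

2.19

Total N = 29+27+33+34+31+29+32+23+30 = 268, so the proportions are 0.1082, 0.1007, 0.1231, 0.1269, 0.1157, 0.1082, 0.1194, 0.0858, 0.1119 (working shown to 4 dp, full precision carried).
Each pᵢ ln pᵢ term: 0.1082×(-2.2237)=-0.2406, 0.1007×(-2.2952)=-0.2312, 0.1231×(-2.0945)=-0.2579, 0.1269×(-2.0646)=-0.2619, 0.1157×(-2.1570)=-0.2495, 0.1082×(-2.2237)=-0.2406, 0.1194×(-2.1253)=-0.2538, 0.0858×(-2.4555)=-0.2107, 0.1119×(-2.1898)=-0.2451.
Sum = -2.1914, so H' = 2.19.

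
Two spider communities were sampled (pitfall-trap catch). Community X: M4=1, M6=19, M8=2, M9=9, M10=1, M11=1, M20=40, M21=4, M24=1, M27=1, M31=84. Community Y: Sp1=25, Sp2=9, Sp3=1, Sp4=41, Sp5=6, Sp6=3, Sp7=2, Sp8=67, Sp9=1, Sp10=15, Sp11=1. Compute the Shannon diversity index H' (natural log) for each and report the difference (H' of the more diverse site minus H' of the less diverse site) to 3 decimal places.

0.292

Community X: N=163, proportions 0.00613, 0.11656, 0.01227, 0.05521, 0.00613, 0.00613, 0.2454, 0.02454, 0.00613, 0.00613, 0.51534, giving H' = 1.39808 (working shown to 5 dp, full precision carried).
Community Y: N=171, proportions 0.1462, 0.05263, 0.00585, 0.23977, 0.03509, 0.01754, 0.0117, 0.39181, 0.00585, 0.08772, 0.00585, giving H' = 1.68979.
Difference = |1.39808 − 1.68979| = 0.29171, i.e. 0.292 to 3 decimal places.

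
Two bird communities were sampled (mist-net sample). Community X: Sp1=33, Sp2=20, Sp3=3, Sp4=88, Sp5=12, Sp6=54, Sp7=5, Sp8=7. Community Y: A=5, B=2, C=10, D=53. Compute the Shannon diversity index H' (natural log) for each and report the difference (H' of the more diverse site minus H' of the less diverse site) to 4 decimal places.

0.8425

Community X: N=222, proportions 0.148649, 0.09009, 0.013514, 0.396396, 0.054054, 0.243243, 0.022523, 0.031532, giving H' = 1.621175 (working shown to 6 dp, full precision carried).
Community Y: N=70, proportions 0.071429, 0.028571, 0.142857, 0.757143, giving H' = 0.778712.
Difference = |1.621175 − 0.778712| = 0.842463, i.e. 0.8425 to 4 decimal places.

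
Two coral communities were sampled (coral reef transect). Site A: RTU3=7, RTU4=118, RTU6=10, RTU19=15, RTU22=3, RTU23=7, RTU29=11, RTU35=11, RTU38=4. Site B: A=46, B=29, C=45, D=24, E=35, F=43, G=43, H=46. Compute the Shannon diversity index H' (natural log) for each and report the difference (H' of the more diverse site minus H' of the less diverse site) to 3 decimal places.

Site A: N=186, proportions 0.0376344, 0.6344086, 0.0537634, 0.0806452, 0.016129, 0.0376344, 0.0591398, 0.0591398, 0.0215054, giving H' = 1.3793766 (working shown to 7 dp, full precision carried).
Site B: N=311, proportions 0.14791, 0.0932476, 0.1446945, 0.0771704, 0.1125402, 0.1382637, 0.1382637, 0.14791, giving H' = 2.0569631.
Difference = |1.3793766 − 2.0569631| = 0.6775865, i.e. 0.678 to 3 decimal places.

0.678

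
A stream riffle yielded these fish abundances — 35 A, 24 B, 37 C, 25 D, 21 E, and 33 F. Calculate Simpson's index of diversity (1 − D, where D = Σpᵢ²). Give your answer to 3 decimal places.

0.826

Total N = 35+24+37+25+21+33 = 175, so the proportions are 0.2, 0.13714, 0.21143, 0.14286, 0.12, 0.18857 (working shown to 5 dp, full precision carried).
D = 0.2² + 0.13714² + 0.21143² + 0.14286² + 0.12² + 0.18857² = 0.04000 + 0.01881 + 0.04470 + 0.02041 + 0.01440 + 0.03556 = 0.17388.
So 1 − D = 0.82612, i.e. 0.826 to 3 decimal places.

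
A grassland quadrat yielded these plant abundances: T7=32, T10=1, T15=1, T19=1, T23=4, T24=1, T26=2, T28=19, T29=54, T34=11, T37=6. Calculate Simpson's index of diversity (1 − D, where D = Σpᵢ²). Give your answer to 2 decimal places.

0.74

Total N = 32+1+1+1+4+1+2+19+54+11+6 = 132, so the proportions are 0.2424, 0.0076, 0.0076, 0.0076, 0.0303, 0.0076, 0.0152, 0.1439, 0.4091, 0.0833, 0.0455 (working shown to 4 dp, full precision carried).
D = 0.2424² + 0.0076² + 0.0076² + 0.0076² + 0.0303² + 0.0076² + 0.0152² + 0.1439² + 0.4091² + 0.0833² + 0.0455² = 0.0588 + 0.0001 + 0.0001 + 0.0001 + 0.0009 + 0.0001 + 0.0002 + 0.0207 + 0.1674 + 0.0069 + 0.0021 = 0.2572.
So 1 − D = 0.7428, i.e. 0.74 to 2 decimal places.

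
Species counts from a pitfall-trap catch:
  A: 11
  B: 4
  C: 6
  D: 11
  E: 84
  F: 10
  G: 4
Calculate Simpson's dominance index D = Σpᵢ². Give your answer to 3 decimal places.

Total N = 11+4+6+11+84+10+4 = 130, so the proportions are 0.08462, 0.03077, 0.04615, 0.08462, 0.64615, 0.07692, 0.03077 (working shown to 5 dp, full precision carried).
D = 0.08462² + 0.03077² + 0.04615² + 0.08462² + 0.64615² + 0.07692² + 0.03077² = 0.00716 + 0.00095 + 0.00213 + 0.00716 + 0.41751 + 0.00592 + 0.00095 = 0.44178.
To 3 decimal places, D = 0.442.

0.442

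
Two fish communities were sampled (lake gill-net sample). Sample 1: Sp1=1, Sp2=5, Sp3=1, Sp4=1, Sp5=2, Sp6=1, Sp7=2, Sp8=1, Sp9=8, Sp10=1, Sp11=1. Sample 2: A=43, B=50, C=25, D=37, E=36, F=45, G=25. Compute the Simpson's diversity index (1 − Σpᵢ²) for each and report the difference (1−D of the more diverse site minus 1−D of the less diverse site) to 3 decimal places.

Sample 1: N=24, proportions 0.04167, 0.20833, 0.04167, 0.04167, 0.08333, 0.04167, 0.08333, 0.04167, 0.33333, 0.04167, 0.04167, giving 1−D = 0.81944 (working shown to 5 dp, full precision carried).
Sample 2: N=261, proportions 0.16475, 0.19157, 0.09579, 0.14176, 0.13793, 0.17241, 0.09579, giving 1−D = 0.84896.
Difference = |0.81944 − 0.84896| = 0.02952, i.e. 0.030 to 3 decimal places.

0.030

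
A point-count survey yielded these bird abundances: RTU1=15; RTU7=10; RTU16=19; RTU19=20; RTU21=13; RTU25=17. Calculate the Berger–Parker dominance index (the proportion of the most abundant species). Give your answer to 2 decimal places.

Total N = 15+10+19+20+13+17 = 94, so the proportions are 0.1596, 0.1064, 0.2021, 0.2128, 0.1383, 0.1809 (working shown to 4 dp, full precision carried).
The largest proportion is 0.2128, i.e. d = 0.21 to 2 decimal places.

0.21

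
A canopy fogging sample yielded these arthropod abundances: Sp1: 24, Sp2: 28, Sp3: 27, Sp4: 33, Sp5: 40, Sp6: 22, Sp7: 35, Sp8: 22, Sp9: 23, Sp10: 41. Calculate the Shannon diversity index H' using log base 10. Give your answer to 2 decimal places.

Total N = 24+28+27+33+40+22+35+22+23+41 = 295, so the proportions are 0.0814, 0.0949, 0.0915, 0.1119, 0.1356, 0.0746, 0.1186, 0.0746, 0.078, 0.139 (working shown to 4 dp, full precision carried).
Each pᵢ log₁₀ pᵢ term: 0.0814×(-1.0896)=-0.0886, 0.0949×(-1.0227)=-0.0971, 0.0915×(-1.0385)=-0.0950, 0.1119×(-0.9513)=-0.1064, 0.1356×(-0.8678)=-0.1177, 0.0746×(-1.1274)=-0.0841, 0.1186×(-0.9258)=-0.1098, 0.0746×(-1.1274)=-0.0841, 0.078×(-1.1081)=-0.0864, 0.139×(-0.8570)=-0.1191.
Sum = -0.9883, so H' = 0.99.

0.99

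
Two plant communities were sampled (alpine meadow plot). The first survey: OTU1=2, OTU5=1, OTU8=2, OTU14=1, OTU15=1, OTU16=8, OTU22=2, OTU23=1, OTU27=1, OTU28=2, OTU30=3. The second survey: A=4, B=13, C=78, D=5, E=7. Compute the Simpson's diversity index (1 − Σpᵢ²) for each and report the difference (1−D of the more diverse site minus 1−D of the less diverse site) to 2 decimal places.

The first survey: N=24, proportions 0.0833, 0.0417, 0.0833, 0.0417, 0.0417, 0.3333, 0.0833, 0.0417, 0.0417, 0.0833, 0.125, giving 1−D = 0.8368 (working shown to 4 dp, full precision carried).
The second survey: N=107, proportions 0.0374, 0.1215, 0.729, 0.0467, 0.0654, giving 1−D = 0.4460.
Difference = |0.8368 − 0.4460| = 0.3908, i.e. 0.39 to 2 decimal places.

0.39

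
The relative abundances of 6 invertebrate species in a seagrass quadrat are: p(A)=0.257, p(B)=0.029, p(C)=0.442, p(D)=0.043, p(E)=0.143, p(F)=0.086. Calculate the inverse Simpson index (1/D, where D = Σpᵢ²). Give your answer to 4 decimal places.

3.4253

D = 0.257² + 0.029² + 0.442² + 0.043² + 0.143² + 0.086² = 0.06604900 + 0.00084100 + 0.19536400 + 0.00184900 + 0.02044900 + 0.00739600 = 0.29194800 (working shown to 8 dp, full precision carried).
So 1/D = 3.425268, i.e. 3.4253 to 4 decimal places.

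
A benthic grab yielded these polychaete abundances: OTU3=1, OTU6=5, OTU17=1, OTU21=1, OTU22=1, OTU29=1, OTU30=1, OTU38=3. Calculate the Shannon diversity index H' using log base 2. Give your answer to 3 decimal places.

2.638

Total N = 1+5+1+1+1+1+1+3 = 14, so the proportions are 0.07143, 0.35714, 0.07143, 0.07143, 0.07143, 0.07143, 0.07143, 0.21429 (working shown to 5 dp, full precision carried).
Each pᵢ log₂ pᵢ term: 0.07143×(-3.80735)=-0.27195, 0.35714×(-1.48543)=-0.53051, 0.07143×(-3.80735)=-0.27195, 0.07143×(-3.80735)=-0.27195, 0.07143×(-3.80735)=-0.27195, 0.07143×(-3.80735)=-0.27195, 0.07143×(-3.80735)=-0.27195, 0.21429×(-2.22239)=-0.47623.
Sum = -2.63846, so H' = 2.638.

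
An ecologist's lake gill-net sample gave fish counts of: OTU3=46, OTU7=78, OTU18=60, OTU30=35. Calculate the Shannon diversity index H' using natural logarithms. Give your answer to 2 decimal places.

Total N = 46+78+60+35 = 219, so the proportions are 0.21, 0.3562, 0.274, 0.1598 (working shown to 4 dp, full precision carried).
Each pᵢ ln pᵢ term: 0.21×(-1.5604)=-0.3278, 0.3562×(-1.0324)=-0.3677, 0.274×(-1.2947)=-0.3547, 0.1598×(-1.8337)=-0.2931.
Sum = -1.3432, so H' = 1.34.

1.34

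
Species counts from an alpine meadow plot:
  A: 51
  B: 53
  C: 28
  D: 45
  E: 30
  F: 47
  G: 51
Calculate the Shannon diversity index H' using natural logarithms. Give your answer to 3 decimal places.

1.920

Total N = 51+53+28+45+30+47+51 = 305, so the proportions are 0.16721, 0.17377, 0.0918, 0.14754, 0.09836, 0.1541, 0.16721 (working shown to 5 dp, full precision carried).
Each pᵢ ln pᵢ term: 0.16721×(-1.78849)=-0.29906, 0.17377×(-1.75002)=-0.30410, 0.0918×(-2.38811)=-0.21924, 0.14754×(-1.91365)=-0.28234, 0.09836×(-2.31911)=-0.22811, 0.1541×(-1.87016)=-0.28819, 0.16721×(-1.78849)=-0.29906.
Sum = -1.92010, so H' = 1.920.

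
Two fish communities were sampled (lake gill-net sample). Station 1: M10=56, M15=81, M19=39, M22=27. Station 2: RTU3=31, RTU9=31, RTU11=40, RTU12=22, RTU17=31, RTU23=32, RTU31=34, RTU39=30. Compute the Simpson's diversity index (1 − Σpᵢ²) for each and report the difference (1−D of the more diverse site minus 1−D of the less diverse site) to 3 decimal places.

0.162

Station 1: N=203, proportions 0.27586, 0.39901, 0.19212, 0.133, giving 1−D = 0.71009 (working shown to 5 dp, full precision carried).
Station 2: N=251, proportions 0.12351, 0.12351, 0.15936, 0.08765, 0.12351, 0.12749, 0.13546, 0.11952, giving 1−D = 0.87227.
Difference = |0.71009 − 0.87227| = 0.16218, i.e. 0.162 to 3 decimal places.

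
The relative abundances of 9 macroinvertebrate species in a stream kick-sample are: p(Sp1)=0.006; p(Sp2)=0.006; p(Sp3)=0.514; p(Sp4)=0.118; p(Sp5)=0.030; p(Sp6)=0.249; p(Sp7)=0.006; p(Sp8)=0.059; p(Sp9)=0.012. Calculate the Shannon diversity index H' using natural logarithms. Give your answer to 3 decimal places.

Each pᵢ ln pᵢ term (working shown to 5 dp, full precision carried): 0.006×(-5.11600)=-0.03070, 0.006×(-5.11600)=-0.03070, 0.514×(-0.66553)=-0.34208, 0.118×(-2.13707)=-0.25217, 0.03×(-3.50656)=-0.10520, 0.249×(-1.39030)=-0.34619, 0.006×(-5.11600)=-0.03070, 0.059×(-2.83022)=-0.16698, 0.012×(-4.42285)=-0.05307.
Sum = -1.35778, so H' = 1.358.

1.358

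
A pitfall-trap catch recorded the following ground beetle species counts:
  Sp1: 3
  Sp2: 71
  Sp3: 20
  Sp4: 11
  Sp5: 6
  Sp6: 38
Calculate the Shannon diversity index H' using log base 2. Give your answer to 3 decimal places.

Total N = 3+71+20+11+6+38 = 149, so the proportions are 0.02013, 0.47651, 0.13423, 0.07383, 0.04027, 0.25503 (working shown to 5 dp, full precision carried).
Each pᵢ log₂ pᵢ term: 0.02013×(-5.63421)=-0.11344, 0.47651×(-1.06942)=-0.50959, 0.13423×(-2.89724)=-0.38889, 0.07383×(-3.75974)=-0.27756, 0.04027×(-4.63421)=-0.18661, 0.25503×(-1.97124)=-0.50273.
Sum = -1.97883, so H' = 1.979.

1.979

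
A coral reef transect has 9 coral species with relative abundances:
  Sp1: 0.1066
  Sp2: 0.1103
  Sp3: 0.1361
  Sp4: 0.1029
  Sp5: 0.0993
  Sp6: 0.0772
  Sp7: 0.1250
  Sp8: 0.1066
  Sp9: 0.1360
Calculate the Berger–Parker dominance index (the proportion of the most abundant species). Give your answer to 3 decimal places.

The largest proportion is 0.1361, i.e. d = 0.136 to 3 decimal places.

0.136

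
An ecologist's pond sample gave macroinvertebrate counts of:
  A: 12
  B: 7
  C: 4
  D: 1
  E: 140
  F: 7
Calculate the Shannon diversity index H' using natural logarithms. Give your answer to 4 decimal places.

Total N = 12+7+4+1+140+7 = 171, so the proportions are 0.070175, 0.040936, 0.023392, 0.005848, 0.818713, 0.040936 (working shown to 6 dp, full precision carried).
Each pᵢ ln pᵢ term: 0.070175×(-2.656757)=-0.186439, 0.040936×(-3.195753)=-0.130820, 0.023392×(-3.755369)=-0.087845, 0.005848×(-5.141664)=-0.030068, 0.818713×(-0.200021)=-0.163760, 0.040936×(-3.195753)=-0.130820.
Sum = -0.729753, so H' = 0.7298.

0.7298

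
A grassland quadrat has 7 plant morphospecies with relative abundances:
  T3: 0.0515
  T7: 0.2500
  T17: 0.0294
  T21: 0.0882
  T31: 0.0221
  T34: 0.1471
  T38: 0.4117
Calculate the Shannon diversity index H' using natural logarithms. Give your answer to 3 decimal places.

Each pᵢ ln pᵢ term (working shown to 5 dp, full precision carried): 0.0515×(-2.96617)=-0.15276, 0.25×(-1.38629)=-0.34657, 0.0294×(-3.52676)=-0.10369, 0.0882×(-2.42815)=-0.21416, 0.0221×(-3.81218)=-0.08425, 0.1471×(-1.91664)=-0.28194, 0.4117×(-0.88746)=-0.36537.
Sum = -1.54874, so H' = 1.549.

1.549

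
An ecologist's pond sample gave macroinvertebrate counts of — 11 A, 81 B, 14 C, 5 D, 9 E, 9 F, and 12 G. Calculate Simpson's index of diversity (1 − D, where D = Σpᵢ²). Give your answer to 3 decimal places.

0.637

Total N = 11+81+14+5+9+9+12 = 141, so the proportions are 0.07801, 0.57447, 0.09929, 0.03546, 0.06383, 0.06383, 0.08511 (working shown to 5 dp, full precision carried).
D = 0.07801² + 0.57447² + 0.09929² + 0.03546² + 0.06383² + 0.06383² + 0.08511² = 0.00609 + 0.33001 + 0.00986 + 0.00126 + 0.00407 + 0.00407 + 0.00724 = 0.36261.
So 1 − D = 0.63739, i.e. 0.637 to 3 decimal places.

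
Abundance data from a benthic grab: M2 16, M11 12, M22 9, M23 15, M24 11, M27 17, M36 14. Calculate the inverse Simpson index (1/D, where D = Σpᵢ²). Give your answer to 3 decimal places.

6.735

Total N = 16+12+9+15+11+17+14 = 94, so the proportions are 0.1702128, 0.1276596, 0.0957447, 0.1595745, 0.1170213, 0.1808511, 0.1489362 (working shown to 7 dp, full precision carried).
D = 0.1702128² + 0.1276596² + 0.0957447² + 0.1595745² + 0.1170213² + 0.1808511² + 0.1489362² = 0.0289724 + 0.0162970 + 0.0091670 + 0.0254640 + 0.0136940 + 0.0327071 + 0.0221820 = 0.1484835.
So 1/D = 6.73476, i.e. 6.735 to 3 decimal places.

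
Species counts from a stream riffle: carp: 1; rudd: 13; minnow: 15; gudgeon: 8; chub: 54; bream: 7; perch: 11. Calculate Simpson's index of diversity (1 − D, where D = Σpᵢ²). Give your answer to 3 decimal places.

Total N = 1+13+15+8+54+7+11 = 109, so the proportions are 0.00917, 0.11927, 0.13761, 0.07339, 0.49541, 0.06422, 0.10092 (working shown to 5 dp, full precision carried).
D = 0.00917² + 0.11927² + 0.13761² + 0.07339² + 0.49541² + 0.06422² + 0.10092² = 0.00008 + 0.01422 + 0.01894 + 0.00539 + 0.24543 + 0.00412 + 0.01018 = 0.29838.
So 1 − D = 0.70162, i.e. 0.702 to 3 decimal places.

0.702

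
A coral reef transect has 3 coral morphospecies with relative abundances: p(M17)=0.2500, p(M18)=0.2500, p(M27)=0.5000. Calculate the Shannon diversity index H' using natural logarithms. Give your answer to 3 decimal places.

1.040

Each pᵢ ln pᵢ term (working shown to 5 dp, full precision carried): 0.25×(-1.38629)=-0.34657, 0.25×(-1.38629)=-0.34657, 0.5×(-0.69315)=-0.34657.
Sum = -1.03972, so H' = 1.040.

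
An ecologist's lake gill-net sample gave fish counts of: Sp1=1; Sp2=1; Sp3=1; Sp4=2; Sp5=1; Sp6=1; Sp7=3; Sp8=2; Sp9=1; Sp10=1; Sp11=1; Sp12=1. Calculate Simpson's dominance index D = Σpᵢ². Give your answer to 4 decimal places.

Total N = 1+1+1+2+1+1+3+2+1+1+1+1 = 16, so the proportions are 0.0625, 0.0625, 0.0625, 0.125, 0.0625, 0.0625, 0.1875, 0.125, 0.0625, 0.0625, 0.0625, 0.0625 (working shown to 6 dp, full precision carried).
D = 0.0625² + 0.0625² + 0.0625² + 0.125² + 0.0625² + 0.0625² + 0.1875² + 0.125² + 0.0625² + 0.0625² + 0.0625² + 0.0625² = 0.003906 + 0.003906 + 0.003906 + 0.015625 + 0.003906 + 0.003906 + 0.035156 + 0.015625 + 0.003906 + 0.003906 + 0.003906 + 0.003906 = 0.101562.
To 4 decimal places, D = 0.1016.

0.1016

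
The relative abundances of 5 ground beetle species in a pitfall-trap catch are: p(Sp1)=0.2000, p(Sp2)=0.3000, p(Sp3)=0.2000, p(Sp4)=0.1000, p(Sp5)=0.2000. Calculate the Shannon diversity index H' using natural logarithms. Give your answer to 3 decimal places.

Each pᵢ ln pᵢ term (working shown to 5 dp, full precision carried): 0.2×(-1.60944)=-0.32189, 0.3×(-1.20397)=-0.36119, 0.2×(-1.60944)=-0.32189, 0.1×(-2.30259)=-0.23026, 0.2×(-1.60944)=-0.32189.
Sum = -1.55711, so H' = 1.557.

1.557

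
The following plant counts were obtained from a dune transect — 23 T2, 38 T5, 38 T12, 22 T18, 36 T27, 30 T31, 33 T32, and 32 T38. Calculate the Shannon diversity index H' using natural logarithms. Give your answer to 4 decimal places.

Total N = 23+38+38+22+36+30+33+32 = 252, so the proportions are 0.09127, 0.150794, 0.150794, 0.087302, 0.142857, 0.119048, 0.130952, 0.126984 (working shown to 6 dp, full precision carried).
Each pᵢ ln pᵢ term: 0.09127×(-2.393935)=-0.218494, 0.150794×(-1.891843)=-0.285278, 0.150794×(-1.891843)=-0.285278, 0.087302×(-2.438387)=-0.212875, 0.142857×(-1.945910)=-0.277987, 0.119048×(-2.128232)=-0.253361, 0.130952×(-2.032922)=-0.266216, 0.126984×(-2.063693)=-0.262056.
Sum = -2.061545, so H' = 2.0615.

2.0615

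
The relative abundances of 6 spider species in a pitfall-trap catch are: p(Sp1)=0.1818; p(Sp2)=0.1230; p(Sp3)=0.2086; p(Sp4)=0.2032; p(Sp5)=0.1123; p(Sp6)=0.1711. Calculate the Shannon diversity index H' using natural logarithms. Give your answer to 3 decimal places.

Each pᵢ ln pᵢ term (working shown to 5 dp, full precision carried): 0.1818×(-1.70485)=-0.30994, 0.123×(-2.09557)=-0.25776, 0.2086×(-1.56734)=-0.32695, 0.2032×(-1.59356)=-0.32381, 0.1123×(-2.18658)=-0.24555, 0.1711×(-1.76551)=-0.30208.
Sum = -1.76609, so H' = 1.766.

1.766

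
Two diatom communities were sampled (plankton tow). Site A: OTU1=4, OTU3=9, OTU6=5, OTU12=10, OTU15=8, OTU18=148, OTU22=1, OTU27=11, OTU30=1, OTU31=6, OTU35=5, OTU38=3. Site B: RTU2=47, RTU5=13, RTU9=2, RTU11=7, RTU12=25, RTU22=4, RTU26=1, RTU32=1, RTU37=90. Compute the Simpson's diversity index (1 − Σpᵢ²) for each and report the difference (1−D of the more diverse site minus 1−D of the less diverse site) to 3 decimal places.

0.193

Site A: N=211, proportions 0.01896, 0.04265, 0.0237, 0.04739, 0.03791, 0.70142, 0.00474, 0.05213, 0.00474, 0.02844, 0.0237, 0.01422, giving 1−D = 0.49725 (working shown to 5 dp, full precision carried).
Site B: N=190, proportions 0.24737, 0.06842, 0.01053, 0.03684, 0.13158, 0.02105, 0.00526, 0.00526, 0.47368, giving 1−D = 0.69047.
Difference = |0.49725 − 0.69047| = 0.19322, i.e. 0.193 to 3 decimal places.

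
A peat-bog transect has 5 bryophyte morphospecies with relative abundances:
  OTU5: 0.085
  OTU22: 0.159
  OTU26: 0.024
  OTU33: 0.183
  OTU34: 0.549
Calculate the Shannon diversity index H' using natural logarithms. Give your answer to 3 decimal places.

1.231

Each pᵢ ln pᵢ term (working shown to 5 dp, full precision carried): 0.085×(-2.46510)=-0.20953, 0.159×(-1.83885)=-0.29238, 0.024×(-3.72970)=-0.08951, 0.183×(-1.69827)=-0.31078, 0.549×(-0.59966)=-0.32921.
Sum = -1.23142, so H' = 1.231.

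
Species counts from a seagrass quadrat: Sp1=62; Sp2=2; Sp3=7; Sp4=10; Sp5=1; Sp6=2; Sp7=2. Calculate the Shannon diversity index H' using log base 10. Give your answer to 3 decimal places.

Total N = 62+2+7+10+1+2+2 = 86, so the proportions are 0.72093, 0.02326, 0.0814, 0.11628, 0.01163, 0.02326, 0.02326 (working shown to 5 dp, full precision carried).
Each pᵢ log₁₀ pᵢ term: 0.72093×(-0.14211)=-0.10245, 0.02326×(-1.63347)=-0.03799, 0.0814×(-1.08940)=-0.08867, 0.11628×(-0.93450)=-0.10866, 0.01163×(-1.93450)=-0.02249, 0.02326×(-1.63347)=-0.03799, 0.02326×(-1.63347)=-0.03799.
Sum = -0.43624, so H' = 0.436.

0.436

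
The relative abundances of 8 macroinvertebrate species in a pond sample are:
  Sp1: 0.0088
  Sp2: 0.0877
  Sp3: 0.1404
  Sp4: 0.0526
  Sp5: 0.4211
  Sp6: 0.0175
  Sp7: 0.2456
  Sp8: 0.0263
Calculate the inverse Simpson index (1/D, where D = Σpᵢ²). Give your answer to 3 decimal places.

3.719

D = 0.0088² + 0.0877² + 0.1404² + 0.0526² + 0.4211² + 0.0175² + 0.2456² + 0.0263² = 0.0000774 + 0.0076913 + 0.0197122 + 0.0027668 + 0.1773252 + 0.0003063 + 0.0603194 + 0.0006917 = 0.2688902 (working shown to 7 dp, full precision carried).
So 1/D = 3.71899, i.e. 3.719 to 3 decimal places.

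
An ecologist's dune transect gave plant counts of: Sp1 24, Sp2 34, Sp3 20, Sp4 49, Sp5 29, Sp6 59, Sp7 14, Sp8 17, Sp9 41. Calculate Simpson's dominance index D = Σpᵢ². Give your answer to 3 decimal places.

Total N = 24+34+20+49+29+59+14+17+41 = 287, so the proportions are 0.08362, 0.11847, 0.06969, 0.17073, 0.10105, 0.20557, 0.04878, 0.05923, 0.14286 (working shown to 5 dp, full precision carried).
D = 0.08362² + 0.11847² + 0.06969² + 0.17073² + 0.10105² + 0.20557² + 0.04878² + 0.05923² + 0.14286² = 0.00699 + 0.01403 + 0.00486 + 0.02915 + 0.01021 + 0.04226 + 0.00238 + 0.00351 + 0.02041 = 0.13380.
To 3 decimal places, D = 0.134.

0.134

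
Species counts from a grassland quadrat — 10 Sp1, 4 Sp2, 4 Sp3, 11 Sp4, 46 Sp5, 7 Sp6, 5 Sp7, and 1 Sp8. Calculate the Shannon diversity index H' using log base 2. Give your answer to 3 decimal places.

2.225

Total N = 10+4+4+11+46+7+5+1 = 88, so the proportions are 0.11364, 0.04545, 0.04545, 0.125, 0.52273, 0.07955, 0.05682, 0.01136 (working shown to 5 dp, full precision carried).
Each pᵢ log₂ pᵢ term: 0.11364×(-3.13750)=-0.35653, 0.04545×(-4.45943)=-0.20270, 0.04545×(-4.45943)=-0.20270, 0.125×(-3.00000)=-0.37500, 0.52273×(-0.93587)=-0.48920, 0.07955×(-3.65208)=-0.29051, 0.05682×(-4.13750)=-0.23509, 0.01136×(-6.45943)=-0.07340.
Sum = -2.22514, so H' = 2.225.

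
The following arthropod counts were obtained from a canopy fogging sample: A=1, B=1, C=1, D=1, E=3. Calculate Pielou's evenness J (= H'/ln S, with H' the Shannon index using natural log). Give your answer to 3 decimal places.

0.917

Total N = 1+1+1+1+3 = 7, so the proportions are 0.14286, 0.14286, 0.14286, 0.14286, 0.42857 (working shown to 5 dp, full precision carried).
H' = −Σ pᵢ ln pᵢ = −((-0.27799) + (-0.27799) + (-0.27799) + (-0.27799) + (-0.36313)) = 1.47508.
With S = 5 species, ln S = 1.60944, so J = 1.47508/1.60944 = 0.91652, i.e. 0.917 to 3 decimal places.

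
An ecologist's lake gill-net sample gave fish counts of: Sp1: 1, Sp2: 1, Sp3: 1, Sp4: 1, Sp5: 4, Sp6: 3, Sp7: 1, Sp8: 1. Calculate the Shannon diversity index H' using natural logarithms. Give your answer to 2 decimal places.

Total N = 1+1+1+1+4+3+1+1 = 13, so the proportions are 0.0769, 0.0769, 0.0769, 0.0769, 0.3077, 0.2308, 0.0769, 0.0769 (working shown to 4 dp, full precision carried).
Each pᵢ ln pᵢ term: 0.0769×(-2.5649)=-0.1973, 0.0769×(-2.5649)=-0.1973, 0.0769×(-2.5649)=-0.1973, 0.0769×(-2.5649)=-0.1973, 0.3077×(-1.1787)=-0.3627, 0.2308×(-1.4663)=-0.3384, 0.0769×(-2.5649)=-0.1973, 0.0769×(-2.5649)=-0.1973.
Sum = -1.8849, so H' = 1.88.

1.88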